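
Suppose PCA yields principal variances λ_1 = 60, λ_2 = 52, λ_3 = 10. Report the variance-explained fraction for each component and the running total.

Step 1 — total variance = trace(Sigma) = Σ λ_i = 60 + 52 + 10 = 122.

Step 2 — fraction explained by component i = λ_i / Σ λ:
  PC1: 60/122 = 0.4918
  PC2: 52/122 = 0.4262
  PC3: 10/122 = 0.082

Step 3 — cumulative fraction after k components = (λ_1 + ... + λ_k) / Σ λ:
  k = 1: 60/122 = 0.4918
  k = 2: (60 + 52)/122 = 112/122 = 0.918
  k = 3: (60 + 52 + 10)/122 = 122/122 = 1

Summary (fraction, with percent):

explained: PC1 0.4918 (49.18%), PC2 0.4262 (42.62%), PC3 0.082 (8.2%);  cumulative: 0.4918, 0.918, 1


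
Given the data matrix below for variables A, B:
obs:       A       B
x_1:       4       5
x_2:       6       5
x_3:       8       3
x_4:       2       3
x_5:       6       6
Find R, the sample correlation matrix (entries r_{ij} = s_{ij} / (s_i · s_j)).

Step 1 — column means:
  mean(A) = (4 + 6 + 8 + 2 + 6) / 5 = 26/5 = 5.2
  mean(B) = (5 + 5 + 3 + 3 + 6) / 5 = 22/5 = 4.4

Step 2 — sample variances and covariances s[i,j] = (1/(n-1)) · Σ_k (x_{k,i} - mean_i) · (x_{k,j} - mean_j), with n-1 = 4:
  s[A,A] = ((-1.2)·(-1.2) + (0.8)·(0.8) + (2.8)·(2.8) + (-3.2)·(-3.2) + (0.8)·(0.8)) / 4 = 20.8/4 = 5.2
  s[A,B] = ((-1.2)·(0.6) + (0.8)·(0.6) + (2.8)·(-1.4) + (-3.2)·(-1.4) + (0.8)·(1.6)) / 4 = 1.6/4 = 0.4
  s[B,B] = ((0.6)·(0.6) + (0.6)·(0.6) + (-1.4)·(-1.4) + (-1.4)·(-1.4) + (1.6)·(1.6)) / 4 = 7.2/4 = 1.8
  Sample standard deviations s_i = √(s[i,i]):
  s(A) = √(5.2) = 2.2804
  s(B) = √(1.8) = 1.3416

Step 3 — r_{ij} = s_{ij} / (s_i · s_j):
  r[A,A] = 1 (diagonal).
  r[A,B] = 0.4 / (2.2804 · 1.3416) = 0.4 / 3.0594 = 0.1307
  r[B,B] = 1 (diagonal).

R is symmetric with unit diagonal. Assembling:

R = [[1, 0.1307],
 [0.1307, 1]]


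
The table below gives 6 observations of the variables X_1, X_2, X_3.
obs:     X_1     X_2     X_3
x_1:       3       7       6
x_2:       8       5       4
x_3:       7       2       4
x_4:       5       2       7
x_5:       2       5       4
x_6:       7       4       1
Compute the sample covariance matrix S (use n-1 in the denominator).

Step 1 — column means:
  mean(X_1) = (3 + 8 + 7 + 5 + 2 + 7) / 6 = 32/6 = 5.3333
  mean(X_2) = (7 + 5 + 2 + 2 + 5 + 4) / 6 = 25/6 = 4.1667
  mean(X_3) = (6 + 4 + 4 + 7 + 4 + 1) / 6 = 26/6 = 4.3333

Step 2 — sample covariance S[i,j] = (1/(n-1)) · Σ_k (x_{k,i} - mean_i) · (x_{k,j} - mean_j), with n-1 = 5.
  S[X_1,X_1] = ((-2.3333)·(-2.3333) + (2.6667)·(2.6667) + (1.6667)·(1.6667) + (-0.3333)·(-0.3333) + (-3.3333)·(-3.3333) + (1.6667)·(1.6667)) / 5 = 29.3333/5 = 5.8667
  S[X_1,X_2] = ((-2.3333)·(2.8333) + (2.6667)·(0.8333) + (1.6667)·(-2.1667) + (-0.3333)·(-2.1667) + (-3.3333)·(0.8333) + (1.6667)·(-0.1667)) / 5 = -10.3333/5 = -2.0667
  S[X_1,X_3] = ((-2.3333)·(1.6667) + (2.6667)·(-0.3333) + (1.6667)·(-0.3333) + (-0.3333)·(2.6667) + (-3.3333)·(-0.3333) + (1.6667)·(-3.3333)) / 5 = -10.6667/5 = -2.1333
  S[X_2,X_2] = ((2.8333)·(2.8333) + (0.8333)·(0.8333) + (-2.1667)·(-2.1667) + (-2.1667)·(-2.1667) + (0.8333)·(0.8333) + (-0.1667)·(-0.1667)) / 5 = 18.8333/5 = 3.7667
  S[X_2,X_3] = ((2.8333)·(1.6667) + (0.8333)·(-0.3333) + (-2.1667)·(-0.3333) + (-2.1667)·(2.6667) + (0.8333)·(-0.3333) + (-0.1667)·(-3.3333)) / 5 = -0.3333/5 = -0.0667
  S[X_3,X_3] = ((1.6667)·(1.6667) + (-0.3333)·(-0.3333) + (-0.3333)·(-0.3333) + (2.6667)·(2.6667) + (-0.3333)·(-0.3333) + (-3.3333)·(-3.3333)) / 5 = 21.3333/5 = 4.2667

S is symmetric (S[j,i] = S[i,j]). Assembling:

S = [[5.8667, -2.0667, -2.1333],
 [-2.0667, 3.7667, -0.0667],
 [-2.1333, -0.0667, 4.2667]]


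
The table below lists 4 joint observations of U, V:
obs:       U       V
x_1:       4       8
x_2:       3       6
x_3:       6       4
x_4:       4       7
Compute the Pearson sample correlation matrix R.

Step 1 — column means:
  mean(U) = (4 + 3 + 6 + 4) / 4 = 17/4 = 4.25
  mean(V) = (8 + 6 + 4 + 7) / 4 = 25/4 = 6.25

Step 2 — sample variances and covariances s[i,j] = (1/(n-1)) · Σ_k (x_{k,i} - mean_i) · (x_{k,j} - mean_j), with n-1 = 3:
  s[U,U] = ((-0.25)·(-0.25) + (-1.25)·(-1.25) + (1.75)·(1.75) + (-0.25)·(-0.25)) / 3 = 4.75/3 = 1.5833
  s[U,V] = ((-0.25)·(1.75) + (-1.25)·(-0.25) + (1.75)·(-2.25) + (-0.25)·(0.75)) / 3 = -4.25/3 = -1.4167
  s[V,V] = ((1.75)·(1.75) + (-0.25)·(-0.25) + (-2.25)·(-2.25) + (0.75)·(0.75)) / 3 = 8.75/3 = 2.9167
  Sample standard deviations s_i = √(s[i,i]):
  s(U) = √(1.5833) = 1.2583
  s(V) = √(2.9167) = 1.7078

Step 3 — r_{ij} = s_{ij} / (s_i · s_j):
  r[U,U] = 1 (diagonal).
  r[U,V] = -1.4167 / (1.2583 · 1.7078) = -1.4167 / 2.149 = -0.6592
  r[V,V] = 1 (diagonal).

R is symmetric with unit diagonal. Assembling:

R = [[1, -0.6592],
 [-0.6592, 1]]


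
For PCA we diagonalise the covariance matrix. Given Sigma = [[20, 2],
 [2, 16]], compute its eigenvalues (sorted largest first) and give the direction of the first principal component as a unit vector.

Step 1 — characteristic polynomial of 2×2 Sigma:
  det(Sigma - λI) = λ² - trace · λ + det = 0.
  trace = 20 + 16 = 36, det = 20·16 - (2)² = 316.
Step 2 — discriminant:
  Δ = trace² - 4·det = 1296 - 1264 = 32.
Step 3 — eigenvalues:
  λ = (trace ± √Δ)/2 = (36 ± 5.6569)/2,
  λ_1 = 20.8284,  λ_2 = 15.1716.

Step 4 — unit eigenvector for λ_1: solve (Sigma - λ_1 I)v = 0. First row:
  (20 - 20.8284)·v_x + (2)·v_y = 0, i.e. (-0.8284)·v_x + (2)·v_y = 0,
  so v ∝ (b, λ_1 - a) = (2, 0.8284) = u.
  ||u|| = √((2)² + (0.8284)²) = √(4.6863) ≈ 2.1648,
  v_1 = u/||u|| ≈ (0.9239, 0.3827) (||v_1|| = 1).

λ_1 = 20.8284,  λ_2 = 15.1716;  v_1 ≈ (0.9239, 0.3827)


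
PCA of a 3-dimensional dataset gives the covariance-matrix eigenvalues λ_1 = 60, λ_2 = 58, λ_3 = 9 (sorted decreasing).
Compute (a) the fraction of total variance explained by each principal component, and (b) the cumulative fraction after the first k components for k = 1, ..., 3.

Step 1 — total variance = trace(Sigma) = Σ λ_i = 60 + 58 + 9 = 127.

Step 2 — fraction explained by component i = λ_i / Σ λ:
  PC1: 60/127 = 0.4724
  PC2: 58/127 = 0.4567
  PC3: 9/127 = 0.0709

Step 3 — cumulative fraction after k components = (λ_1 + ... + λ_k) / Σ λ:
  k = 1: 60/127 = 0.4724
  k = 2: (60 + 58)/127 = 118/127 = 0.9291
  k = 3: (60 + 58 + 9)/127 = 127/127 = 1

Summary (fraction, with percent):

explained: PC1 0.4724 (47.24%), PC2 0.4567 (45.67%), PC3 0.0709 (7.09%);  cumulative: 0.4724, 0.9291, 1


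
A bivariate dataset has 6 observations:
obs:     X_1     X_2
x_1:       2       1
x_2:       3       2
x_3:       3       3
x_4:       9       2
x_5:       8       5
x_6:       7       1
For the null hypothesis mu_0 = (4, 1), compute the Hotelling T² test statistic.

Step 1 — sample mean vector:
  mean(X_1) = (2 + 3 + 3 + 9 + 8 + 7) / 6 = 32/6 = 5.3333
  mean(X_2) = (1 + 2 + 3 + 2 + 5 + 1) / 6 = 14/6 = 2.3333
  x̄ = (5.3333, 2.3333),  deviation x̄ - mu_0 = (5.3333, 2.3333) - (4, 1) = (1.3333, 1.3333).

Step 2 — sample covariance matrix, S[i,j] = (1/(n-1)) · Σ_k (x_{k,i} - mean_i) · (x_{k,j} - mean_j), divisor n-1 = 5:
  S[X_1,X_1] = ((-3.3333)·(-3.3333) + (-2.3333)·(-2.3333) + (-2.3333)·(-2.3333) + (3.6667)·(3.6667) + (2.6667)·(2.6667) + (1.6667)·(1.6667)) / 5 = 45.3333/5 = 9.0667
  S[X_1,X_2] = ((-3.3333)·(-1.3333) + (-2.3333)·(-0.3333) + (-2.3333)·(0.6667) + (3.6667)·(-0.3333) + (2.6667)·(2.6667) + (1.6667)·(-1.3333)) / 5 = 7.3333/5 = 1.4667
  S[X_2,X_2] = ((-1.3333)·(-1.3333) + (-0.3333)·(-0.3333) + (0.6667)·(0.6667) + (-0.3333)·(-0.3333) + (2.6667)·(2.6667) + (-1.3333)·(-1.3333)) / 5 = 11.3333/5 = 2.2667
  S = [[9.0667, 1.4667],
 [1.4667, 2.2667]].

Step 3 — invert S. det(S) = 9.0667·2.2667 - (1.4667)² = 18.4.
  S^{-1} = (1/det) · [[d, -b], [-b, a]] = [[0.1232, -0.0797],
 [-0.0797, 0.4928]].

Step 4 — quadratic form (x̄ - mu_0)^T · S^{-1} · (x̄ - mu_0):
  S^{-1} · (x̄ - mu_0) = (0.058, 0.5507),
  (x̄ - mu_0)^T · [...] = (1.3333)·(0.058) + (1.3333)·(0.5507) = 0.8116.

Step 5 — scale by n: T² = 6 · 0.8116 = 4.8696.

T² ≈ 4.8696


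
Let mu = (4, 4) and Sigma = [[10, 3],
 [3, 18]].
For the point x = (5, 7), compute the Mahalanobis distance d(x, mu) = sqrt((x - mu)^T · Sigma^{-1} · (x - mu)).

Step 1 — centre the observation: (x - mu) = (1, 3).

Step 2 — invert Sigma. det(Sigma) = 10·18 - (3)² = 171.
  Sigma^{-1} = (1/det) · [[d, -b], [-b, a]] = [[0.1053, -0.0175],
 [-0.0175, 0.0585]].

Step 3 — form the quadratic (x - mu)^T · Sigma^{-1} · (x - mu):
  Sigma^{-1} · (x - mu) = (0.0526, 0.1579).
  (x - mu)^T · [Sigma^{-1} · (x - mu)] = (1)·(0.0526) + (3)·(0.1579) = 0.5263.

Step 4 — take square root: d = √(0.5263) ≈ 0.7255.

d(x, mu) = √(0.5263) ≈ 0.7255


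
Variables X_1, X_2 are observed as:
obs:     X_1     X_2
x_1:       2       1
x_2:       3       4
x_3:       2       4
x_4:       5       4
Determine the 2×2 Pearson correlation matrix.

Step 1 — column means:
  mean(X_1) = (2 + 3 + 2 + 5) / 4 = 12/4 = 3
  mean(X_2) = (1 + 4 + 4 + 4) / 4 = 13/4 = 3.25

Step 2 — sample variances and covariances s[i,j] = (1/(n-1)) · Σ_k (x_{k,i} - mean_i) · (x_{k,j} - mean_j), with n-1 = 3:
  s[X_1,X_1] = ((-1)·(-1) + (0)·(0) + (-1)·(-1) + (2)·(2)) / 3 = 6/3 = 2
  s[X_1,X_2] = ((-1)·(-2.25) + (0)·(0.75) + (-1)·(0.75) + (2)·(0.75)) / 3 = 3/3 = 1
  s[X_2,X_2] = ((-2.25)·(-2.25) + (0.75)·(0.75) + (0.75)·(0.75) + (0.75)·(0.75)) / 3 = 6.75/3 = 2.25
  Sample standard deviations s_i = √(s[i,i]):
  s(X_1) = √(2) = 1.4142
  s(X_2) = √(2.25) = 1.5

Step 3 — r_{ij} = s_{ij} / (s_i · s_j):
  r[X_1,X_1] = 1 (diagonal).
  r[X_1,X_2] = 1 / (1.4142 · 1.5) = 1 / 2.1213 = 0.4714
  r[X_2,X_2] = 1 (diagonal).

R is symmetric with unit diagonal. Assembling:

R = [[1, 0.4714],
 [0.4714, 1]]


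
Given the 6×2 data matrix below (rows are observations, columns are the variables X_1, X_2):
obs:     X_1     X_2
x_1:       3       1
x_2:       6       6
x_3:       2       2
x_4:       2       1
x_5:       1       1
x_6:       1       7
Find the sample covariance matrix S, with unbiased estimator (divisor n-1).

Step 1 — column means:
  mean(X_1) = (3 + 6 + 2 + 2 + 1 + 1) / 6 = 15/6 = 2.5
  mean(X_2) = (1 + 6 + 2 + 1 + 1 + 7) / 6 = 18/6 = 3

Step 2 — sample covariance S[i,j] = (1/(n-1)) · Σ_k (x_{k,i} - mean_i) · (x_{k,j} - mean_j), with n-1 = 5.
  S[X_1,X_1] = ((0.5)·(0.5) + (3.5)·(3.5) + (-0.5)·(-0.5) + (-0.5)·(-0.5) + (-1.5)·(-1.5) + (-1.5)·(-1.5)) / 5 = 17.5/5 = 3.5
  S[X_1,X_2] = ((0.5)·(-2) + (3.5)·(3) + (-0.5)·(-1) + (-0.5)·(-2) + (-1.5)·(-2) + (-1.5)·(4)) / 5 = 8/5 = 1.6
  S[X_2,X_2] = ((-2)·(-2) + (3)·(3) + (-1)·(-1) + (-2)·(-2) + (-2)·(-2) + (4)·(4)) / 5 = 38/5 = 7.6

S is symmetric (S[j,i] = S[i,j]). Assembling:

S = [[3.5, 1.6],
 [1.6, 7.6]]


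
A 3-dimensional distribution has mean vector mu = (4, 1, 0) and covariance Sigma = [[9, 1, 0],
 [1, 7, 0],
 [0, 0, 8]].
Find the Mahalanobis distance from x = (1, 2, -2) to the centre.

Step 1 — centre the observation: (x - mu) = (-3, 1, -2).

Step 2 — invert Sigma (cofactor / det for 3×3, or solve directly):
  Sigma^{-1} = [[0.1129, -0.0161, 0],
 [-0.0161, 0.1452, 0],
 [0, 0, 0.125]].

Step 3 — form the quadratic (x - mu)^T · Sigma^{-1} · (x - mu):
  Sigma^{-1} · (x - mu) = (-0.3548, 0.1935, -0.25).
  (x - mu)^T · [Sigma^{-1} · (x - mu)] = (-3)·(-0.3548) + (1)·(0.1935) + (-2)·(-0.25) = 1.7581.

Step 4 — take square root: d = √(1.7581) ≈ 1.3259.

d(x, mu) = √(1.7581) ≈ 1.3259


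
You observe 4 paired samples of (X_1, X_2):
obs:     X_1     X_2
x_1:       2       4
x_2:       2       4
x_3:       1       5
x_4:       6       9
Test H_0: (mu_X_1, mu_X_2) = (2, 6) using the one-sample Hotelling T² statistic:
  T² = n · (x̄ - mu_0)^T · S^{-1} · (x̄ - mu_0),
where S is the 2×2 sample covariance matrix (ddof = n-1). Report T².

Step 1 — sample mean vector:
  mean(X_1) = (2 + 2 + 1 + 6) / 4 = 11/4 = 2.75
  mean(X_2) = (4 + 4 + 5 + 9) / 4 = 22/4 = 5.5
  x̄ = (2.75, 5.5),  deviation x̄ - mu_0 = (2.75, 5.5) - (2, 6) = (0.75, -0.5).

Step 2 — sample covariance matrix, S[i,j] = (1/(n-1)) · Σ_k (x_{k,i} - mean_i) · (x_{k,j} - mean_j), divisor n-1 = 3:
  S[X_1,X_1] = ((-0.75)·(-0.75) + (-0.75)·(-0.75) + (-1.75)·(-1.75) + (3.25)·(3.25)) / 3 = 14.75/3 = 4.9167
  S[X_1,X_2] = ((-0.75)·(-1.5) + (-0.75)·(-1.5) + (-1.75)·(-0.5) + (3.25)·(3.5)) / 3 = 14.5/3 = 4.8333
  S[X_2,X_2] = ((-1.5)·(-1.5) + (-1.5)·(-1.5) + (-0.5)·(-0.5) + (3.5)·(3.5)) / 3 = 17/3 = 5.6667
  S = [[4.9167, 4.8333],
 [4.8333, 5.6667]].

Step 3 — invert S. det(S) = 4.9167·5.6667 - (4.8333)² = 4.5.
  S^{-1} = (1/det) · [[d, -b], [-b, a]] = [[1.2593, -1.0741],
 [-1.0741, 1.0926]].

Step 4 — quadratic form (x̄ - mu_0)^T · S^{-1} · (x̄ - mu_0):
  S^{-1} · (x̄ - mu_0) = (1.4815, -1.3519),
  (x̄ - mu_0)^T · [...] = (0.75)·(1.4815) + (-0.5)·(-1.3519) = 1.787.

Step 5 — scale by n: T² = 4 · 1.787 = 7.1481.

T² ≈ 7.1481


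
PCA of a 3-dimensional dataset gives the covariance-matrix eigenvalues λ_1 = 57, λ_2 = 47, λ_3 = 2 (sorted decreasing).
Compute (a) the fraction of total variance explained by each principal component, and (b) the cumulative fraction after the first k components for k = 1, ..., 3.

Step 1 — total variance = trace(Sigma) = Σ λ_i = 57 + 47 + 2 = 106.

Step 2 — fraction explained by component i = λ_i / Σ λ:
  PC1: 57/106 = 0.5377
  PC2: 47/106 = 0.4434
  PC3: 2/106 = 0.0189

Step 3 — cumulative fraction after k components = (λ_1 + ... + λ_k) / Σ λ:
  k = 1: 57/106 = 0.5377
  k = 2: (57 + 47)/106 = 104/106 = 0.9811
  k = 3: (57 + 47 + 2)/106 = 106/106 = 1

Summary (fraction, with percent):

explained: PC1 0.5377 (53.77%), PC2 0.4434 (44.34%), PC3 0.0189 (1.89%);  cumulative: 0.5377, 0.9811, 1


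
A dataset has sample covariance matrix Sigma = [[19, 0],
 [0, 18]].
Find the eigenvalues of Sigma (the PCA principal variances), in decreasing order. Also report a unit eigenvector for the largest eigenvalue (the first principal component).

Step 1 — characteristic polynomial of 2×2 Sigma:
  det(Sigma - λI) = λ² - trace · λ + det = 0.
  trace = 19 + 18 = 37, det = 19·18 - (0)² = 342.
Step 2 — discriminant:
  Δ = trace² - 4·det = 1369 - 1368 = 1.
Step 3 — eigenvalues:
  λ = (trace ± √Δ)/2 = (37 ± 1)/2,
  λ_1 = 19,  λ_2 = 18.

Step 4 — unit eigenvector for λ_1: Sigma is diagonal, so its eigenvectors are the coordinate axes. λ_1 = 19 is the diagonal entry on the first coordinate axis, hence
  v_1 = (1, 0) (||v_1|| = 1).

λ_1 = 19,  λ_2 = 18;  v_1 ≈ (1, 0)


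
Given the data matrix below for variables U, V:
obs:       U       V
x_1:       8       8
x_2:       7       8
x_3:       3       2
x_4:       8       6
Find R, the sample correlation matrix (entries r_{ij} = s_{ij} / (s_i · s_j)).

Step 1 — column means:
  mean(U) = (8 + 7 + 3 + 8) / 4 = 26/4 = 6.5
  mean(V) = (8 + 8 + 2 + 6) / 4 = 24/4 = 6

Step 2 — sample variances and covariances s[i,j] = (1/(n-1)) · Σ_k (x_{k,i} - mean_i) · (x_{k,j} - mean_j), with n-1 = 3:
  s[U,U] = ((1.5)·(1.5) + (0.5)·(0.5) + (-3.5)·(-3.5) + (1.5)·(1.5)) / 3 = 17/3 = 5.6667
  s[U,V] = ((1.5)·(2) + (0.5)·(2) + (-3.5)·(-4) + (1.5)·(0)) / 3 = 18/3 = 6
  s[V,V] = ((2)·(2) + (2)·(2) + (-4)·(-4) + (0)·(0)) / 3 = 24/3 = 8
  Sample standard deviations s_i = √(s[i,i]):
  s(U) = √(5.6667) = 2.3805
  s(V) = √(8) = 2.8284

Step 3 — r_{ij} = s_{ij} / (s_i · s_j):
  r[U,U] = 1 (diagonal).
  r[U,V] = 6 / (2.3805 · 2.8284) = 6 / 6.733 = 0.8911
  r[V,V] = 1 (diagonal).

R is symmetric with unit diagonal. Assembling:

R = [[1, 0.8911],
 [0.8911, 1]]


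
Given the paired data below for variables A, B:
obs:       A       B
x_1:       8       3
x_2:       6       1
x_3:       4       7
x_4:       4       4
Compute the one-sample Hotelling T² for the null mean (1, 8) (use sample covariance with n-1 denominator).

Step 1 — sample mean vector:
  mean(A) = (8 + 6 + 4 + 4) / 4 = 22/4 = 5.5
  mean(B) = (3 + 1 + 7 + 4) / 4 = 15/4 = 3.75
  x̄ = (5.5, 3.75),  deviation x̄ - mu_0 = (5.5, 3.75) - (1, 8) = (4.5, -4.25).

Step 2 — sample covariance matrix, S[i,j] = (1/(n-1)) · Σ_k (x_{k,i} - mean_i) · (x_{k,j} - mean_j), divisor n-1 = 3:
  S[A,A] = ((2.5)·(2.5) + (0.5)·(0.5) + (-1.5)·(-1.5) + (-1.5)·(-1.5)) / 3 = 11/3 = 3.6667
  S[A,B] = ((2.5)·(-0.75) + (0.5)·(-2.75) + (-1.5)·(3.25) + (-1.5)·(0.25)) / 3 = -8.5/3 = -2.8333
  S[B,B] = ((-0.75)·(-0.75) + (-2.75)·(-2.75) + (3.25)·(3.25) + (0.25)·(0.25)) / 3 = 18.75/3 = 6.25
  S = [[3.6667, -2.8333],
 [-2.8333, 6.25]].

Step 3 — invert S. det(S) = 3.6667·6.25 - (-2.8333)² = 14.8889.
  S^{-1} = (1/det) · [[d, -b], [-b, a]] = [[0.4198, 0.1903],
 [0.1903, 0.2463]].

Step 4 — quadratic form (x̄ - mu_0)^T · S^{-1} · (x̄ - mu_0):
  S^{-1} · (x̄ - mu_0) = (1.0802, -0.1903),
  (x̄ - mu_0)^T · [...] = (4.5)·(1.0802) + (-4.25)·(-0.1903) = 5.6698.

Step 5 — scale by n: T² = 4 · 5.6698 = 22.6791.

T² ≈ 22.6791


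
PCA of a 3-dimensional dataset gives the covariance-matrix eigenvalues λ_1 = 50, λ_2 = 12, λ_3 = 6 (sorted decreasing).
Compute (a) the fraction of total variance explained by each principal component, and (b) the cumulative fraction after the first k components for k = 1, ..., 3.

Step 1 — total variance = trace(Sigma) = Σ λ_i = 50 + 12 + 6 = 68.

Step 2 — fraction explained by component i = λ_i / Σ λ:
  PC1: 50/68 = 0.7353
  PC2: 12/68 = 0.1765
  PC3: 6/68 = 0.0882

Step 3 — cumulative fraction after k components = (λ_1 + ... + λ_k) / Σ λ:
  k = 1: 50/68 = 0.7353
  k = 2: (50 + 12)/68 = 62/68 = 0.9118
  k = 3: (50 + 12 + 6)/68 = 68/68 = 1

Summary (fraction, with percent):

explained: PC1 0.7353 (73.53%), PC2 0.1765 (17.65%), PC3 0.0882 (8.82%);  cumulative: 0.7353, 0.9118, 1


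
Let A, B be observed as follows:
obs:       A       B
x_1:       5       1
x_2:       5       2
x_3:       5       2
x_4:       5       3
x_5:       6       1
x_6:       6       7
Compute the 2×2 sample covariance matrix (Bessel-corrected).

Step 1 — column means:
  mean(A) = (5 + 5 + 5 + 5 + 6 + 6) / 6 = 32/6 = 5.3333
  mean(B) = (1 + 2 + 2 + 3 + 1 + 7) / 6 = 16/6 = 2.6667

Step 2 — sample covariance S[i,j] = (1/(n-1)) · Σ_k (x_{k,i} - mean_i) · (x_{k,j} - mean_j), with n-1 = 5.
  S[A,A] = ((-0.3333)·(-0.3333) + (-0.3333)·(-0.3333) + (-0.3333)·(-0.3333) + (-0.3333)·(-0.3333) + (0.6667)·(0.6667) + (0.6667)·(0.6667)) / 5 = 1.3333/5 = 0.2667
  S[A,B] = ((-0.3333)·(-1.6667) + (-0.3333)·(-0.6667) + (-0.3333)·(-0.6667) + (-0.3333)·(0.3333) + (0.6667)·(-1.6667) + (0.6667)·(4.3333)) / 5 = 2.6667/5 = 0.5333
  S[B,B] = ((-1.6667)·(-1.6667) + (-0.6667)·(-0.6667) + (-0.6667)·(-0.6667) + (0.3333)·(0.3333) + (-1.6667)·(-1.6667) + (4.3333)·(4.3333)) / 5 = 25.3333/5 = 5.0667

S is symmetric (S[j,i] = S[i,j]). Assembling:

S = [[0.2667, 0.5333],
 [0.5333, 5.0667]]


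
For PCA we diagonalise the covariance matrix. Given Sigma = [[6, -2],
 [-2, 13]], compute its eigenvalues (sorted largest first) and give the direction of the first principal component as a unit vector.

Step 1 — characteristic polynomial of 2×2 Sigma:
  det(Sigma - λI) = λ² - trace · λ + det = 0.
  trace = 6 + 13 = 19, det = 6·13 - (-2)² = 74.
Step 2 — discriminant:
  Δ = trace² - 4·det = 361 - 296 = 65.
Step 3 — eigenvalues:
  λ = (trace ± √Δ)/2 = (19 ± 8.0623)/2,
  λ_1 = 13.5311,  λ_2 = 5.4689.

Step 4 — unit eigenvector for λ_1: solve (Sigma - λ_1 I)v = 0. First row:
  (6 - 13.5311)·v_x + (-2)·v_y = 0, i.e. (-7.5311)·v_x + (-2)·v_y = 0,
  so v ∝ (b, λ_1 - a) = (-2, 7.5311); multiply by -1 so the first entry is positive: u = (2, -7.5311).
  ||u|| = √((2)² + (-7.5311)²) = √(60.7179) ≈ 7.7922,
  v_1 = u/||u|| ≈ (0.2567, -0.9665) (||v_1|| = 1).

λ_1 = 13.5311,  λ_2 = 5.4689;  v_1 ≈ (0.2567, -0.9665)


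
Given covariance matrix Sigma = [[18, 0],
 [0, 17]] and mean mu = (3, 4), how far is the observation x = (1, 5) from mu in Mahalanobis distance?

Step 1 — centre the observation: (x - mu) = (-2, 1).

Step 2 — invert Sigma. det(Sigma) = 18·17 - (0)² = 306.
  Sigma^{-1} = (1/det) · [[d, -b], [-b, a]] = [[0.0556, 0],
 [0, 0.0588]].

Step 3 — form the quadratic (x - mu)^T · Sigma^{-1} · (x - mu):
  Sigma^{-1} · (x - mu) = (-0.1111, 0.0588).
  (x - mu)^T · [Sigma^{-1} · (x - mu)] = (-2)·(-0.1111) + (1)·(0.0588) = 0.281.

Step 4 — take square root: d = √(0.281) ≈ 0.5301.

d(x, mu) = √(0.281) ≈ 0.5301


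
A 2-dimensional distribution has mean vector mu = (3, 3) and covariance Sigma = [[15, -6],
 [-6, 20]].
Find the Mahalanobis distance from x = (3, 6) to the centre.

Step 1 — centre the observation: (x - mu) = (0, 3).

Step 2 — invert Sigma. det(Sigma) = 15·20 - (-6)² = 264.
  Sigma^{-1} = (1/det) · [[d, -b], [-b, a]] = [[0.0758, 0.0227],
 [0.0227, 0.0568]].

Step 3 — form the quadratic (x - mu)^T · Sigma^{-1} · (x - mu):
  Sigma^{-1} · (x - mu) = (0.0682, 0.1705).
  (x - mu)^T · [Sigma^{-1} · (x - mu)] = (0)·(0.0682) + (3)·(0.1705) = 0.5114.

Step 4 — take square root: d = √(0.5114) ≈ 0.7151.

d(x, mu) = √(0.5114) ≈ 0.7151


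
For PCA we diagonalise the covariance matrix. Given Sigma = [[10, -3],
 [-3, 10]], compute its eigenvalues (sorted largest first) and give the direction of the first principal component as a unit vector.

Step 1 — characteristic polynomial of 2×2 Sigma:
  det(Sigma - λI) = λ² - trace · λ + det = 0.
  trace = 10 + 10 = 20, det = 10·10 - (-3)² = 91.
Step 2 — discriminant:
  Δ = trace² - 4·det = 400 - 364 = 36.
Step 3 — eigenvalues:
  λ = (trace ± √Δ)/2 = (20 ± 6)/2,
  λ_1 = 13,  λ_2 = 7.

Step 4 — unit eigenvector for λ_1: solve (Sigma - λ_1 I)v = 0. First row:
  (10 - 13)·v_x + (-3)·v_y = 0, i.e. (-3)·v_x + (-3)·v_y = 0,
  so v ∝ (b, λ_1 - a) = (-3, 3); multiply by -1 so the first entry is positive: u = (3, -3).
  ||u|| = √((3)² + (-3)²) = √(18) ≈ 4.2426,
  v_1 = u/||u|| ≈ (0.7071, -0.7071) (||v_1|| = 1).

λ_1 = 13,  λ_2 = 7;  v_1 ≈ (0.7071, -0.7071)


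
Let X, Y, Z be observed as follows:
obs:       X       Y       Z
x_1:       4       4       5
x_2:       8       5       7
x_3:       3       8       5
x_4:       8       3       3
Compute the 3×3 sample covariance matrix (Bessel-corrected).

Step 1 — column means:
  mean(X) = (4 + 8 + 3 + 8) / 4 = 23/4 = 5.75
  mean(Y) = (4 + 5 + 8 + 3) / 4 = 20/4 = 5
  mean(Z) = (5 + 7 + 5 + 3) / 4 = 20/4 = 5

Step 2 — sample covariance S[i,j] = (1/(n-1)) · Σ_k (x_{k,i} - mean_i) · (x_{k,j} - mean_j), with n-1 = 3.
  S[X,X] = ((-1.75)·(-1.75) + (2.25)·(2.25) + (-2.75)·(-2.75) + (2.25)·(2.25)) / 3 = 20.75/3 = 6.9167
  S[X,Y] = ((-1.75)·(-1) + (2.25)·(0) + (-2.75)·(3) + (2.25)·(-2)) / 3 = -11/3 = -3.6667
  S[X,Z] = ((-1.75)·(0) + (2.25)·(2) + (-2.75)·(0) + (2.25)·(-2)) / 3 = 0/3 = 0
  S[Y,Y] = ((-1)·(-1) + (0)·(0) + (3)·(3) + (-2)·(-2)) / 3 = 14/3 = 4.6667
  S[Y,Z] = ((-1)·(0) + (0)·(2) + (3)·(0) + (-2)·(-2)) / 3 = 4/3 = 1.3333
  S[Z,Z] = ((0)·(0) + (2)·(2) + (0)·(0) + (-2)·(-2)) / 3 = 8/3 = 2.6667

S is symmetric (S[j,i] = S[i,j]). Assembling:

S = [[6.9167, -3.6667, 0],
 [-3.6667, 4.6667, 1.3333],
 [0, 1.3333, 2.6667]]


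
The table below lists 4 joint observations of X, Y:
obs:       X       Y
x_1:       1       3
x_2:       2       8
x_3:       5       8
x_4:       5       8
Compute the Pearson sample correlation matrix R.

Step 1 — column means:
  mean(X) = (1 + 2 + 5 + 5) / 4 = 13/4 = 3.25
  mean(Y) = (3 + 8 + 8 + 8) / 4 = 27/4 = 6.75

Step 2 — sample variances and covariances s[i,j] = (1/(n-1)) · Σ_k (x_{k,i} - mean_i) · (x_{k,j} - mean_j), with n-1 = 3:
  s[X,X] = ((-2.25)·(-2.25) + (-1.25)·(-1.25) + (1.75)·(1.75) + (1.75)·(1.75)) / 3 = 12.75/3 = 4.25
  s[X,Y] = ((-2.25)·(-3.75) + (-1.25)·(1.25) + (1.75)·(1.25) + (1.75)·(1.25)) / 3 = 11.25/3 = 3.75
  s[Y,Y] = ((-3.75)·(-3.75) + (1.25)·(1.25) + (1.25)·(1.25) + (1.25)·(1.25)) / 3 = 18.75/3 = 6.25
  Sample standard deviations s_i = √(s[i,i]):
  s(X) = √(4.25) = 2.0616
  s(Y) = √(6.25) = 2.5

Step 3 — r_{ij} = s_{ij} / (s_i · s_j):
  r[X,X] = 1 (diagonal).
  r[X,Y] = 3.75 / (2.0616 · 2.5) = 3.75 / 5.1539 = 0.7276
  r[Y,Y] = 1 (diagonal).

R is symmetric with unit diagonal. Assembling:

R = [[1, 0.7276],
 [0.7276, 1]]


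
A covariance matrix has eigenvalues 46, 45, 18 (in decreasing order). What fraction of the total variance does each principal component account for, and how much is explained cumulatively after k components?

Step 1 — total variance = trace(Sigma) = Σ λ_i = 46 + 45 + 18 = 109.

Step 2 — fraction explained by component i = λ_i / Σ λ:
  PC1: 46/109 = 0.422
  PC2: 45/109 = 0.4128
  PC3: 18/109 = 0.1651

Step 3 — cumulative fraction after k components = (λ_1 + ... + λ_k) / Σ λ:
  k = 1: 46/109 = 0.422
  k = 2: (46 + 45)/109 = 91/109 = 0.8349
  k = 3: (46 + 45 + 18)/109 = 109/109 = 1

Summary (fraction, with percent):

explained: PC1 0.422 (42.2%), PC2 0.4128 (41.28%), PC3 0.1651 (16.51%);  cumulative: 0.422, 0.8349, 1


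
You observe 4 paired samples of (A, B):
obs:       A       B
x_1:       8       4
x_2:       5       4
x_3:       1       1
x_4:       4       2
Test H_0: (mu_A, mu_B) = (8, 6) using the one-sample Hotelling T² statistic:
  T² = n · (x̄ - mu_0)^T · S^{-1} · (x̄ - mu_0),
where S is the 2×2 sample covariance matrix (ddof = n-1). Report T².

Step 1 — sample mean vector:
  mean(A) = (8 + 5 + 1 + 4) / 4 = 18/4 = 4.5
  mean(B) = (4 + 4 + 1 + 2) / 4 = 11/4 = 2.75
  x̄ = (4.5, 2.75),  deviation x̄ - mu_0 = (4.5, 2.75) - (8, 6) = (-3.5, -3.25).

Step 2 — sample covariance matrix, S[i,j] = (1/(n-1)) · Σ_k (x_{k,i} - mean_i) · (x_{k,j} - mean_j), divisor n-1 = 3:
  S[A,A] = ((3.5)·(3.5) + (0.5)·(0.5) + (-3.5)·(-3.5) + (-0.5)·(-0.5)) / 3 = 25/3 = 8.3333
  S[A,B] = ((3.5)·(1.25) + (0.5)·(1.25) + (-3.5)·(-1.75) + (-0.5)·(-0.75)) / 3 = 11.5/3 = 3.8333
  S[B,B] = ((1.25)·(1.25) + (1.25)·(1.25) + (-1.75)·(-1.75) + (-0.75)·(-0.75)) / 3 = 6.75/3 = 2.25
  S = [[8.3333, 3.8333],
 [3.8333, 2.25]].

Step 3 — invert S. det(S) = 8.3333·2.25 - (3.8333)² = 4.0556.
  S^{-1} = (1/det) · [[d, -b], [-b, a]] = [[0.5548, -0.9452],
 [-0.9452, 2.0548]].

Step 4 — quadratic form (x̄ - mu_0)^T · S^{-1} · (x̄ - mu_0):
  S^{-1} · (x̄ - mu_0) = (1.1301, -3.3699),
  (x̄ - mu_0)^T · [...] = (-3.5)·(1.1301) + (-3.25)·(-3.3699) = 6.9966.

Step 5 — scale by n: T² = 4 · 6.9966 = 27.9863.

T² ≈ 27.9863


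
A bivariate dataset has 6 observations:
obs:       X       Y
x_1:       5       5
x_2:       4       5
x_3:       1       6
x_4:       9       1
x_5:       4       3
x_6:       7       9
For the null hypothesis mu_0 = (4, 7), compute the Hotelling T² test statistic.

Step 1 — sample mean vector:
  mean(X) = (5 + 4 + 1 + 9 + 4 + 7) / 6 = 30/6 = 5
  mean(Y) = (5 + 5 + 6 + 1 + 3 + 9) / 6 = 29/6 = 4.8333
  x̄ = (5, 4.8333),  deviation x̄ - mu_0 = (5, 4.8333) - (4, 7) = (1, -2.1667).

Step 2 — sample covariance matrix, S[i,j] = (1/(n-1)) · Σ_k (x_{k,i} - mean_i) · (x_{k,j} - mean_j), divisor n-1 = 5:
  S[X,X] = ((0)·(0) + (-1)·(-1) + (-4)·(-4) + (4)·(4) + (-1)·(-1) + (2)·(2)) / 5 = 38/5 = 7.6
  S[X,Y] = ((0)·(0.1667) + (-1)·(0.1667) + (-4)·(1.1667) + (4)·(-3.8333) + (-1)·(-1.8333) + (2)·(4.1667)) / 5 = -10/5 = -2
  S[Y,Y] = ((0.1667)·(0.1667) + (0.1667)·(0.1667) + (1.1667)·(1.1667) + (-3.8333)·(-3.8333) + (-1.8333)·(-1.8333) + (4.1667)·(4.1667)) / 5 = 36.8333/5 = 7.3667
  S = [[7.6, -2],
 [-2, 7.3667]].

Step 3 — invert S. det(S) = 7.6·7.3667 - (-2)² = 51.9867.
  S^{-1} = (1/det) · [[d, -b], [-b, a]] = [[0.1417, 0.0385],
 [0.0385, 0.1462]].

Step 4 — quadratic form (x̄ - mu_0)^T · S^{-1} · (x̄ - mu_0):
  S^{-1} · (x̄ - mu_0) = (0.0583, -0.2783),
  (x̄ - mu_0)^T · [...] = (1)·(0.0583) + (-2.1667)·(-0.2783) = 0.6613.

Step 5 — scale by n: T² = 6 · 0.6613 = 3.9677.

T² ≈ 3.9677


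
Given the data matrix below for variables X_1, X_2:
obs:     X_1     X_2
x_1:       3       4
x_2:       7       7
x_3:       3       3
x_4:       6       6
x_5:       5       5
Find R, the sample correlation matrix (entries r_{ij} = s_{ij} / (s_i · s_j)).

Step 1 — column means:
  mean(X_1) = (3 + 7 + 3 + 6 + 5) / 5 = 24/5 = 4.8
  mean(X_2) = (4 + 7 + 3 + 6 + 5) / 5 = 25/5 = 5

Step 2 — sample variances and covariances s[i,j] = (1/(n-1)) · Σ_k (x_{k,i} - mean_i) · (x_{k,j} - mean_j), with n-1 = 4:
  s[X_1,X_1] = ((-1.8)·(-1.8) + (2.2)·(2.2) + (-1.8)·(-1.8) + (1.2)·(1.2) + (0.2)·(0.2)) / 4 = 12.8/4 = 3.2
  s[X_1,X_2] = ((-1.8)·(-1) + (2.2)·(2) + (-1.8)·(-2) + (1.2)·(1) + (0.2)·(0)) / 4 = 11/4 = 2.75
  s[X_2,X_2] = ((-1)·(-1) + (2)·(2) + (-2)·(-2) + (1)·(1) + (0)·(0)) / 4 = 10/4 = 2.5
  Sample standard deviations s_i = √(s[i,i]):
  s(X_1) = √(3.2) = 1.7889
  s(X_2) = √(2.5) = 1.5811

Step 3 — r_{ij} = s_{ij} / (s_i · s_j):
  r[X_1,X_1] = 1 (diagonal).
  r[X_1,X_2] = 2.75 / (1.7889 · 1.5811) = 2.75 / 2.8284 = 0.9723
  r[X_2,X_2] = 1 (diagonal).

R is symmetric with unit diagonal. Assembling:

R = [[1, 0.9723],
 [0.9723, 1]]


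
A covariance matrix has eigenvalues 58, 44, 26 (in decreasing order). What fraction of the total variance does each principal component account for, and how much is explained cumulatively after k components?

Step 1 — total variance = trace(Sigma) = Σ λ_i = 58 + 44 + 26 = 128.

Step 2 — fraction explained by component i = λ_i / Σ λ:
  PC1: 58/128 = 0.4531
  PC2: 44/128 = 0.3438
  PC3: 26/128 = 0.2031

Step 3 — cumulative fraction after k components = (λ_1 + ... + λ_k) / Σ λ:
  k = 1: 58/128 = 0.4531
  k = 2: (58 + 44)/128 = 102/128 = 0.7969
  k = 3: (58 + 44 + 26)/128 = 128/128 = 1

Summary (fraction, with percent):

explained: PC1 0.4531 (45.31%), PC2 0.3438 (34.38%), PC3 0.2031 (20.31%);  cumulative: 0.4531, 0.7969, 1


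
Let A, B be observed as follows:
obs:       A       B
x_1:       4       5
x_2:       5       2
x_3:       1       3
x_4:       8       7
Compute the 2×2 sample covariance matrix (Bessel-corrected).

Step 1 — column means:
  mean(A) = (4 + 5 + 1 + 8) / 4 = 18/4 = 4.5
  mean(B) = (5 + 2 + 3 + 7) / 4 = 17/4 = 4.25

Step 2 — sample covariance S[i,j] = (1/(n-1)) · Σ_k (x_{k,i} - mean_i) · (x_{k,j} - mean_j), with n-1 = 3.
  S[A,A] = ((-0.5)·(-0.5) + (0.5)·(0.5) + (-3.5)·(-3.5) + (3.5)·(3.5)) / 3 = 25/3 = 8.3333
  S[A,B] = ((-0.5)·(0.75) + (0.5)·(-2.25) + (-3.5)·(-1.25) + (3.5)·(2.75)) / 3 = 12.5/3 = 4.1667
  S[B,B] = ((0.75)·(0.75) + (-2.25)·(-2.25) + (-1.25)·(-1.25) + (2.75)·(2.75)) / 3 = 14.75/3 = 4.9167

S is symmetric (S[j,i] = S[i,j]). Assembling:

S = [[8.3333, 4.1667],
 [4.1667, 4.9167]]


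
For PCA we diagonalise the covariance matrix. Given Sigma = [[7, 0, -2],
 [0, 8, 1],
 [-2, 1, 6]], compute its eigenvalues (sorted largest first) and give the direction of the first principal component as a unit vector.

Step 1 — characteristic polynomial p(λ) = det(λI - Sigma) = λ³ - tr·λ² + c_1·λ - det, where tr = trace, c_1 = sum of the principal 2×2 minors, det = det(Sigma):
  tr = 7 + 8 + 6 = 21,
  c_1 = (7·8 - (0)²) + (7·6 - (-2)²) + (8·6 - (1)²) = 56 + 38 + 47 = 141,
  det = 7·(8·6 - (1)²) - (0)·((0)·6 - (1)·(-2)) + (-2)·((0)·(1) - 8·(-2)) = 7·(47) - (0)·(2) + (-2)·(16) = 297.
  So p(λ) = λ³ - 21λ² + 141λ - 297.
Step 2 — look for an integer root (rational root theorem: any rational root is an integer divisor of 297). Testing λ = 9:
  p(9) = 729 - 1701 + 1269 - 297 = 0  ✓
  Dividing out (λ - 9): p(λ) = (λ - 9)(λ² - 12λ + 33).
Step 3 — remaining eigenvalues from the quadratic λ² - 12λ + 33 = 0:
  Δ = 12² - 4·33 = 144 - 132 = 12,  λ = (12 ± √12)/2 = (12 ± 3.4641)/2 ≈ 7.7321 or 4.2679.
  Sorted: λ_1 = 9,  λ_2 = 7.7321,  λ_3 = 4.2679  (check: sum = 21 = tr ✓).

Step 4 — unit eigenvector for λ_1 = 9: v spans the null space of (Sigma - λ_1 I), whose rows are
  r_1 = (-2, 0, -2),  r_2 = (0, -1, 1),  r_3 = (-2, 1, -3).
  v is orthogonal to every row, so take v ∝ r_1 × r_2 = ((0)·(1) - (-2)·(-1), (-2)·(0) - (-2)·(1), (-2)·(-1) - (0)·(0)) = (-2, 2, 2).
  Rescale (divide by 2; multiply by -1 so the first nonzero entry is positive): u = (1, -1, -1).
  ||u|| = √((1)² + (-1)² + (-1)²) = √(3) ≈ 1.7321,  v_1 = u/||u|| ≈ (0.5774, -0.5774, -0.5774) (||v_1|| = 1).

λ_1 = 9,  λ_2 = 7.7321,  λ_3 = 4.2679;  v_1 ≈ (0.5774, -0.5774, -0.5774)


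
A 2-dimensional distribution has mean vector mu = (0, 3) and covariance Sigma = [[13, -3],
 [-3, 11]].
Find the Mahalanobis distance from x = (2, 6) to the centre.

Step 1 — centre the observation: (x - mu) = (2, 3).

Step 2 — invert Sigma. det(Sigma) = 13·11 - (-3)² = 134.
  Sigma^{-1} = (1/det) · [[d, -b], [-b, a]] = [[0.0821, 0.0224],
 [0.0224, 0.097]].

Step 3 — form the quadratic (x - mu)^T · Sigma^{-1} · (x - mu):
  Sigma^{-1} · (x - mu) = (0.2313, 0.3358).
  (x - mu)^T · [Sigma^{-1} · (x - mu)] = (2)·(0.2313) + (3)·(0.3358) = 1.4701.

Step 4 — take square root: d = √(1.4701) ≈ 1.2125.

d(x, mu) = √(1.4701) ≈ 1.2125


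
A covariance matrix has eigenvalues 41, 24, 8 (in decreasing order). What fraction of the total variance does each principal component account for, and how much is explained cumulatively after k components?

Step 1 — total variance = trace(Sigma) = Σ λ_i = 41 + 24 + 8 = 73.

Step 2 — fraction explained by component i = λ_i / Σ λ:
  PC1: 41/73 = 0.5616
  PC2: 24/73 = 0.3288
  PC3: 8/73 = 0.1096

Step 3 — cumulative fraction after k components = (λ_1 + ... + λ_k) / Σ λ:
  k = 1: 41/73 = 0.5616
  k = 2: (41 + 24)/73 = 65/73 = 0.8904
  k = 3: (41 + 24 + 8)/73 = 73/73 = 1

Summary (fraction, with percent):

explained: PC1 0.5616 (56.16%), PC2 0.3288 (32.88%), PC3 0.1096 (10.96%);  cumulative: 0.5616, 0.8904, 1


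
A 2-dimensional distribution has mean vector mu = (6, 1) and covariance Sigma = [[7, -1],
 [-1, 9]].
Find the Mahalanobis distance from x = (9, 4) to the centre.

Step 1 — centre the observation: (x - mu) = (3, 3).

Step 2 — invert Sigma. det(Sigma) = 7·9 - (-1)² = 62.
  Sigma^{-1} = (1/det) · [[d, -b], [-b, a]] = [[0.1452, 0.0161],
 [0.0161, 0.1129]].

Step 3 — form the quadratic (x - mu)^T · Sigma^{-1} · (x - mu):
  Sigma^{-1} · (x - mu) = (0.4839, 0.3871).
  (x - mu)^T · [Sigma^{-1} · (x - mu)] = (3)·(0.4839) + (3)·(0.3871) = 2.6129.

Step 4 — take square root: d = √(2.6129) ≈ 1.6164.

d(x, mu) = √(2.6129) ≈ 1.6164


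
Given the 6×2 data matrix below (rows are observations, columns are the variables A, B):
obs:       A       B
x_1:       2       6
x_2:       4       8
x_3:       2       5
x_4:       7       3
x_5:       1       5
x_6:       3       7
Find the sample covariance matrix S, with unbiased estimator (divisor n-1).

Step 1 — column means:
  mean(A) = (2 + 4 + 2 + 7 + 1 + 3) / 6 = 19/6 = 3.1667
  mean(B) = (6 + 8 + 5 + 3 + 5 + 7) / 6 = 34/6 = 5.6667

Step 2 — sample covariance S[i,j] = (1/(n-1)) · Σ_k (x_{k,i} - mean_i) · (x_{k,j} - mean_j), with n-1 = 5.
  S[A,A] = ((-1.1667)·(-1.1667) + (0.8333)·(0.8333) + (-1.1667)·(-1.1667) + (3.8333)·(3.8333) + (-2.1667)·(-2.1667) + (-0.1667)·(-0.1667)) / 5 = 22.8333/5 = 4.5667
  S[A,B] = ((-1.1667)·(0.3333) + (0.8333)·(2.3333) + (-1.1667)·(-0.6667) + (3.8333)·(-2.6667) + (-2.1667)·(-0.6667) + (-0.1667)·(1.3333)) / 5 = -6.6667/5 = -1.3333
  S[B,B] = ((0.3333)·(0.3333) + (2.3333)·(2.3333) + (-0.6667)·(-0.6667) + (-2.6667)·(-2.6667) + (-0.6667)·(-0.6667) + (1.3333)·(1.3333)) / 5 = 15.3333/5 = 3.0667

S is symmetric (S[j,i] = S[i,j]). Assembling:

S = [[4.5667, -1.3333],
 [-1.3333, 3.0667]]


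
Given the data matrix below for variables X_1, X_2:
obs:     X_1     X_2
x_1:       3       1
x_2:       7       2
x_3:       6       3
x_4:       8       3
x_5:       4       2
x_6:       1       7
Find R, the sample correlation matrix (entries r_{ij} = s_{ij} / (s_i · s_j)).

Step 1 — column means:
  mean(X_1) = (3 + 7 + 6 + 8 + 4 + 1) / 6 = 29/6 = 4.8333
  mean(X_2) = (1 + 2 + 3 + 3 + 2 + 7) / 6 = 18/6 = 3

Step 2 — sample variances and covariances s[i,j] = (1/(n-1)) · Σ_k (x_{k,i} - mean_i) · (x_{k,j} - mean_j), with n-1 = 5:
  s[X_1,X_1] = ((-1.8333)·(-1.8333) + (2.1667)·(2.1667) + (1.1667)·(1.1667) + (3.1667)·(3.1667) + (-0.8333)·(-0.8333) + (-3.8333)·(-3.8333)) / 5 = 34.8333/5 = 6.9667
  s[X_1,X_2] = ((-1.8333)·(-2) + (2.1667)·(-1) + (1.1667)·(0) + (3.1667)·(0) + (-0.8333)·(-1) + (-3.8333)·(4)) / 5 = -13/5 = -2.6
  s[X_2,X_2] = ((-2)·(-2) + (-1)·(-1) + (0)·(0) + (0)·(0) + (-1)·(-1) + (4)·(4)) / 5 = 22/5 = 4.4
  Sample standard deviations s_i = √(s[i,i]):
  s(X_1) = √(6.9667) = 2.6394
  s(X_2) = √(4.4) = 2.0976

Step 3 — r_{ij} = s_{ij} / (s_i · s_j):
  r[X_1,X_1] = 1 (diagonal).
  r[X_1,X_2] = -2.6 / (2.6394 · 2.0976) = -2.6 / 5.5365 = -0.4696
  r[X_2,X_2] = 1 (diagonal).

R is symmetric with unit diagonal. Assembling:

R = [[1, -0.4696],
 [-0.4696, 1]]


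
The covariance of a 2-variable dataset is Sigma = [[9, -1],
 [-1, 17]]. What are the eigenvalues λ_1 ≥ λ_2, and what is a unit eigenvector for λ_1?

Step 1 — characteristic polynomial of 2×2 Sigma:
  det(Sigma - λI) = λ² - trace · λ + det = 0.
  trace = 9 + 17 = 26, det = 9·17 - (-1)² = 152.
Step 2 — discriminant:
  Δ = trace² - 4·det = 676 - 608 = 68.
Step 3 — eigenvalues:
  λ = (trace ± √Δ)/2 = (26 ± 8.2462)/2,
  λ_1 = 17.1231,  λ_2 = 8.8769.

Step 4 — unit eigenvector for λ_1: solve (Sigma - λ_1 I)v = 0. First row:
  (9 - 17.1231)·v_x + (-1)·v_y = 0, i.e. (-8.1231)·v_x + (-1)·v_y = 0,
  so v ∝ (b, λ_1 - a) = (-1, 8.1231); multiply by -1 so the first entry is positive: u = (1, -8.1231).
  ||u|| = √((1)² + (-8.1231)²) = √(66.9848) ≈ 8.1844,
  v_1 = u/||u|| ≈ (0.1222, -0.9925) (||v_1|| = 1).

λ_1 = 17.1231,  λ_2 = 8.8769;  v_1 ≈ (0.1222, -0.9925)


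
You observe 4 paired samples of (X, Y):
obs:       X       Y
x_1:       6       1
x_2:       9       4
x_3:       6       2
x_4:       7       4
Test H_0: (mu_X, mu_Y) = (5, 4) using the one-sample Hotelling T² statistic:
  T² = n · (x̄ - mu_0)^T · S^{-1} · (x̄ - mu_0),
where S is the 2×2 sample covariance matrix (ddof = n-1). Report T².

Step 1 — sample mean vector:
  mean(X) = (6 + 9 + 6 + 7) / 4 = 28/4 = 7
  mean(Y) = (1 + 4 + 2 + 4) / 4 = 11/4 = 2.75
  x̄ = (7, 2.75),  deviation x̄ - mu_0 = (7, 2.75) - (5, 4) = (2, -1.25).

Step 2 — sample covariance matrix, S[i,j] = (1/(n-1)) · Σ_k (x_{k,i} - mean_i) · (x_{k,j} - mean_j), divisor n-1 = 3:
  S[X,X] = ((-1)·(-1) + (2)·(2) + (-1)·(-1) + (0)·(0)) / 3 = 6/3 = 2
  S[X,Y] = ((-1)·(-1.75) + (2)·(1.25) + (-1)·(-0.75) + (0)·(1.25)) / 3 = 5/3 = 1.6667
  S[Y,Y] = ((-1.75)·(-1.75) + (1.25)·(1.25) + (-0.75)·(-0.75) + (1.25)·(1.25)) / 3 = 6.75/3 = 2.25
  S = [[2, 1.6667],
 [1.6667, 2.25]].

Step 3 — invert S. det(S) = 2·2.25 - (1.6667)² = 1.7222.
  S^{-1} = (1/det) · [[d, -b], [-b, a]] = [[1.3065, -0.9677],
 [-0.9677, 1.1613]].

Step 4 — quadratic form (x̄ - mu_0)^T · S^{-1} · (x̄ - mu_0):
  S^{-1} · (x̄ - mu_0) = (3.8226, -3.3871),
  (x̄ - mu_0)^T · [...] = (2)·(3.8226) + (-1.25)·(-3.3871) = 11.879.

Step 5 — scale by n: T² = 4 · 11.879 = 47.5161.

T² ≈ 47.5161


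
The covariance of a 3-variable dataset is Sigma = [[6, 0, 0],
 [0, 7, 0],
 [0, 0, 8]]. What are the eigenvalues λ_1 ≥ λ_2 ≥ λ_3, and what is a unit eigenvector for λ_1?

Step 1 — characteristic polynomial p(λ) = det(λI - Sigma) = λ³ - tr·λ² + c_1·λ - det, where tr = trace, c_1 = sum of the principal 2×2 minors, det = det(Sigma):
  tr = 6 + 7 + 8 = 21,
  c_1 = (6·7 - (0)²) + (6·8 - (0)²) + (7·8 - (0)²) = 42 + 48 + 56 = 146,
  det = 6·(7·8 - (0)²) - (0)·((0)·8 - (0)·(0)) + (0)·((0)·(0) - 7·(0)) = 6·(56) - (0)·(0) + (0)·(0) = 336.
  So p(λ) = λ³ - 21λ² + 146λ - 336.
Step 2 — look for an integer root (rational root theorem: any rational root is an integer divisor of 336). Testing λ = 6:
  p(6) = 216 - 756 + 876 - 336 = 0  ✓
  Dividing out (λ - 6): p(λ) = (λ - 6)(λ² - 15λ + 56).
Step 3 — remaining eigenvalues from the quadratic λ² - 15λ + 56 = 0:
  Δ = 15² - 4·56 = 225 - 224 = 1,  λ = (15 ± √1)/2 = (15 ± 1)/2 = 8 or 7.
  Sorted: λ_1 = 8,  λ_2 = 7,  λ_3 = 6  (check: sum = 21 = tr ✓).

Step 4 — unit eigenvector for λ_1 = 8: v spans the null space of (Sigma - λ_1 I), whose rows are
  r_1 = (-2, 0, 0),  r_2 = (0, -1, 0),  r_3 = (0, 0, 0).
  v is orthogonal to every row, so take v ∝ r_1 × r_2 = ((0)·(0) - (0)·(-1), (0)·(0) - (-2)·(0), (-2)·(-1) - (0)·(0)) = (0, 0, 2).
  Rescale (divide by 2): u = (0, 0, 1).
  ||u|| = √((0)² + (0)² + (1)²) = √(1) = 1,  v_1 = u/||u|| ≈ (0, 0, 1) (||v_1|| = 1).

λ_1 = 8,  λ_2 = 7,  λ_3 = 6;  v_1 ≈ (0, 0, 1)
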